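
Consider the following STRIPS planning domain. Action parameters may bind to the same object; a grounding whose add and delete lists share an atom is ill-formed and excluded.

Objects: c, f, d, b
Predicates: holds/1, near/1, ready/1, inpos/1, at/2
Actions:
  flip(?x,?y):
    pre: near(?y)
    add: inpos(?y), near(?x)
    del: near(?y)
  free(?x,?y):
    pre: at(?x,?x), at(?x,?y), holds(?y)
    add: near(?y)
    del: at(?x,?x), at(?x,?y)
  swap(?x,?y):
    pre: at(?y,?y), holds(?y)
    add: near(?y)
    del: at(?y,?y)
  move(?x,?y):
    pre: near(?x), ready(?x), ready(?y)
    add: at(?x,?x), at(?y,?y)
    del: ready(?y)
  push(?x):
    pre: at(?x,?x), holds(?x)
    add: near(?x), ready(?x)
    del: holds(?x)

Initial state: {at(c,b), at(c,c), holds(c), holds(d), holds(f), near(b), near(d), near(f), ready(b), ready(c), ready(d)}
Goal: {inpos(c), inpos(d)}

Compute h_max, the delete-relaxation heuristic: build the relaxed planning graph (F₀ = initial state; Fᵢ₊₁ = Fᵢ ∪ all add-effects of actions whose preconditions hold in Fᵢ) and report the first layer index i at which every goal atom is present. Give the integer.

2

F0 = init (11 atoms)
F1 = F0 ∪ {at(b,b), at(d,d), inpos(b), inpos(d), inpos(f), near(c)}  (17 atoms)
F2 = F1 ∪ {inpos(c)}  (18 atoms)
goal ⊆ F2  ⇒  h_max = 2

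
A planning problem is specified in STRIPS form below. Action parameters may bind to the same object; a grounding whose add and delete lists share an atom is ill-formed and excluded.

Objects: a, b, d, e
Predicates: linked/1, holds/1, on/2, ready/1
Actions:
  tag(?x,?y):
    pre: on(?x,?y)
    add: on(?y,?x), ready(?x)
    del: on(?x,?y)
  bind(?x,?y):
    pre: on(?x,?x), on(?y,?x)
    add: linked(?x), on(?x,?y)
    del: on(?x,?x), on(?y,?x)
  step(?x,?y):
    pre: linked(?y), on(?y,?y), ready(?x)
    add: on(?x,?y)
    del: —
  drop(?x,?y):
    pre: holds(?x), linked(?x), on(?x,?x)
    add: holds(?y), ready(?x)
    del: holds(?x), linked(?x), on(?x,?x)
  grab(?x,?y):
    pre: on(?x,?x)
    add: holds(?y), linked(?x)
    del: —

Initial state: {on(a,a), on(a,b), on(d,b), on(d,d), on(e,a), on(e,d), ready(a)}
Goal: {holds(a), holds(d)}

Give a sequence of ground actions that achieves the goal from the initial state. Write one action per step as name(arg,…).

1. grab(a,a)  →  {holds(a), linked(a), on(a,a), on(a,b), on(d,b), on(d,d), on(e,a), on(e,d), ready(a)}
2. grab(a,d)  →  {holds(a), holds(d), linked(a), on(a,a), on(a,b), on(d,b), on(d,d), on(e,a), on(e,d), ready(a)}

grab(a,a); grab(a,d)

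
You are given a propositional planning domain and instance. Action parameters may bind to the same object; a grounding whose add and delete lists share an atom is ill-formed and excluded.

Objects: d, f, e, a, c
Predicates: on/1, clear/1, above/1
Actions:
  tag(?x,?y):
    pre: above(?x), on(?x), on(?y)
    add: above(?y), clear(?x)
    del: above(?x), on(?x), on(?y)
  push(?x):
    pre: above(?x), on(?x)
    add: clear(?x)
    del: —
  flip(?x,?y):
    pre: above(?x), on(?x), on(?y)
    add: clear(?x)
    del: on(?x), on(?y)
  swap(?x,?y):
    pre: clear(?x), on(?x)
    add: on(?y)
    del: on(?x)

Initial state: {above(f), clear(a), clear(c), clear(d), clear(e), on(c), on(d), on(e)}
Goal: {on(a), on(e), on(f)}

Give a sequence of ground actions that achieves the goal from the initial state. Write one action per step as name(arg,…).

swap(d,f); swap(c,a)

1. swap(d,f)  →  {above(f), clear(a), clear(c), clear(d), clear(e), on(c), on(e), on(f)}
2. swap(c,a)  →  {above(f), clear(a), clear(c), clear(d), clear(e), on(a), on(e), on(f)}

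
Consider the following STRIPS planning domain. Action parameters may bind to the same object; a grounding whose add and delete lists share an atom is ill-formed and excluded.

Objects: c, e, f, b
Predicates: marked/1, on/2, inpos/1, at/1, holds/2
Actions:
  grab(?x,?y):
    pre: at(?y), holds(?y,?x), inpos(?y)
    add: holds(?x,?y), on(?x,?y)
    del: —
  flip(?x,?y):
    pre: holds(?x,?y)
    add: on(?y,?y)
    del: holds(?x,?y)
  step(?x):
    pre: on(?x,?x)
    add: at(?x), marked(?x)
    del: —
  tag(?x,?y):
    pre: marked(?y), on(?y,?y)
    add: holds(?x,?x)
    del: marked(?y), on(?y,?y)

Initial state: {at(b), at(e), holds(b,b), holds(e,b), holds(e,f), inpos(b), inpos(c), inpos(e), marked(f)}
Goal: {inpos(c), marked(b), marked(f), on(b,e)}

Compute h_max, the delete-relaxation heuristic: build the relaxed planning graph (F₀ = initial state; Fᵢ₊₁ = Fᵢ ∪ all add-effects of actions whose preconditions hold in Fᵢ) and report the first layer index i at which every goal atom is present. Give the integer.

F0 = init (9 atoms)
F1 = F0 ∪ {holds(b,e), holds(f,e), on(b,b), on(b,e), on(f,e), on(f,f)}  (15 atoms)
F2 = F1 ∪ {at(f), holds(c,c), holds(e,e), holds(f,f), marked(b), on(e,b), on(e,e)}  (22 atoms)
goal ⊆ F2  ⇒  h_max = 2

2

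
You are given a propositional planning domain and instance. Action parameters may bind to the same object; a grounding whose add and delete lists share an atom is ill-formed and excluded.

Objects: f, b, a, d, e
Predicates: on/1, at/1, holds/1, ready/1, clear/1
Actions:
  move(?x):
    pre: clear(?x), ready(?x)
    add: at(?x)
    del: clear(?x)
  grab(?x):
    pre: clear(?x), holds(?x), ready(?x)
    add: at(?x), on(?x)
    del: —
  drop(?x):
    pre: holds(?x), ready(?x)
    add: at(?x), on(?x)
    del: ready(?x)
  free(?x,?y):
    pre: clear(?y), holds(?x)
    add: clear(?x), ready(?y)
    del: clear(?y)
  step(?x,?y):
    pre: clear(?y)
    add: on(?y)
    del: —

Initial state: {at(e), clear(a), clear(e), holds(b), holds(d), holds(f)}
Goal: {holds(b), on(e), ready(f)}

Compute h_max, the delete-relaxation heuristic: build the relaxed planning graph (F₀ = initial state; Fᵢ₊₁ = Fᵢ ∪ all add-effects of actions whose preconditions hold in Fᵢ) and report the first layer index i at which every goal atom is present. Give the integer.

F0 = init (6 atoms)
F1 = F0 ∪ {clear(b), clear(d), clear(f), on(a), on(e), ready(a), ready(e)}  (13 atoms)
F2 = F1 ∪ {at(a), on(b), on(d), on(f), ready(b), ready(d), ready(f)}  (20 atoms)
goal ⊆ F2  ⇒  h_max = 2

2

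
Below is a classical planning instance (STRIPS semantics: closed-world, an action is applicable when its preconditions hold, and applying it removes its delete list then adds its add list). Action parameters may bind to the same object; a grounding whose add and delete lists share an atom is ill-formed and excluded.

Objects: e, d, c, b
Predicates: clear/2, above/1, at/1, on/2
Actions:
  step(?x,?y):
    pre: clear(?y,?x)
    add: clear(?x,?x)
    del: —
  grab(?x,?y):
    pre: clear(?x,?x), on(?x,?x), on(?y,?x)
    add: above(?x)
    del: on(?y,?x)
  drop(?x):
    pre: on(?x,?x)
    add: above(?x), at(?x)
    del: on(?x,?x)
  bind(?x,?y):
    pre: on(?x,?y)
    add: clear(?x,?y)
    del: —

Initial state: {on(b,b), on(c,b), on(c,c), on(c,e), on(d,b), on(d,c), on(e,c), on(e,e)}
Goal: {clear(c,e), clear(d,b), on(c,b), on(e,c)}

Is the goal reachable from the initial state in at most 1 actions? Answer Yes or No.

1. bind(d,b)  →  {clear(d,b), on(b,b), on(c,b), on(c,c), on(c,e), on(d,b), on(d,c), on(e,c), on(e,e)}
2. bind(c,e)  →  {clear(c,e), clear(d,b), on(b,b), on(c,b), on(c,c), on(c,e), on(d,b), on(d,c), on(e,c), on(e,e)}
optimal plan length = 2; 2 > 1

No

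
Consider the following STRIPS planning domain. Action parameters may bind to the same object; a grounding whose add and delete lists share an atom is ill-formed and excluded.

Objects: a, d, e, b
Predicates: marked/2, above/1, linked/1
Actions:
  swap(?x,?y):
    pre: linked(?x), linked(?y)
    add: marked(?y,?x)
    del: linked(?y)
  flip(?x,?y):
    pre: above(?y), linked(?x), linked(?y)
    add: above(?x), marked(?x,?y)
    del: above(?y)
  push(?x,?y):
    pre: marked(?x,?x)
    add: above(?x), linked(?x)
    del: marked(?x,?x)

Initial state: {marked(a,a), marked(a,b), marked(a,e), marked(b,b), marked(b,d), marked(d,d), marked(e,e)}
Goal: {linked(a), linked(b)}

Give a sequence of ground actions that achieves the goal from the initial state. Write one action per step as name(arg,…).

1. push(a,a)  →  {above(a), linked(a), marked(a,b), marked(a,e), marked(b,b), marked(b,d), marked(d,d), marked(e,e)}
2. push(b,a)  →  {above(a), above(b), linked(a), linked(b), marked(a,b), marked(a,e), marked(b,d), marked(d,d), marked(e,e)}

push(a,a); push(b,a)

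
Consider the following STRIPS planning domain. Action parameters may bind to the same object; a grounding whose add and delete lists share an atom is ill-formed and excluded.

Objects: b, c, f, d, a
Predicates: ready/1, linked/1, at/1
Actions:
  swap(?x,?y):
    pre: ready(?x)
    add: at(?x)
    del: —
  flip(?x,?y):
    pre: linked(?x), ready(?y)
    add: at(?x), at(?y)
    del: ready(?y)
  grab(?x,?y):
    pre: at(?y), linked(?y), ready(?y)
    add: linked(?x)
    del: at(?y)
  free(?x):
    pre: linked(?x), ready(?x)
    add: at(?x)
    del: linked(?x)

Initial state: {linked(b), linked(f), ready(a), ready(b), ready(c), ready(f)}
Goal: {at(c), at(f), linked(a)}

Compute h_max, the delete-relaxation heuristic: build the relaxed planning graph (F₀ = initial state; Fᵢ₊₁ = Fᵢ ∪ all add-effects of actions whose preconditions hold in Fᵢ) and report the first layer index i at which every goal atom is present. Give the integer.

2

F0 = init (6 atoms)
F1 = F0 ∪ {at(a), at(b), at(c), at(f)}  (10 atoms)
F2 = F1 ∪ {linked(a), linked(c), linked(d)}  (13 atoms)
goal ⊆ F2  ⇒  h_max = 2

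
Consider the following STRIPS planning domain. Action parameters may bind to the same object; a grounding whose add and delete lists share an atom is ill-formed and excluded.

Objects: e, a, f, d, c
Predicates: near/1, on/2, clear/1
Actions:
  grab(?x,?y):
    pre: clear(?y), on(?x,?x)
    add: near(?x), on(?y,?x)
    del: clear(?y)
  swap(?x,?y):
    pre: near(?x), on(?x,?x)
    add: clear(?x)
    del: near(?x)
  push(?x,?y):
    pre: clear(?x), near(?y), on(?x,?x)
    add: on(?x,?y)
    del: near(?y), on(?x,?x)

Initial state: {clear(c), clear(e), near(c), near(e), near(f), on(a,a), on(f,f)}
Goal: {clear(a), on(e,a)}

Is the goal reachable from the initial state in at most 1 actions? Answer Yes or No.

1. grab(a,e)  →  {clear(c), near(a), near(c), near(e), near(f), on(a,a), on(e,a), on(f,f)}
2. swap(a,e)  →  {clear(a), clear(c), near(c), near(e), near(f), on(a,a), on(e,a), on(f,f)}
optimal plan length = 2; 2 > 1

No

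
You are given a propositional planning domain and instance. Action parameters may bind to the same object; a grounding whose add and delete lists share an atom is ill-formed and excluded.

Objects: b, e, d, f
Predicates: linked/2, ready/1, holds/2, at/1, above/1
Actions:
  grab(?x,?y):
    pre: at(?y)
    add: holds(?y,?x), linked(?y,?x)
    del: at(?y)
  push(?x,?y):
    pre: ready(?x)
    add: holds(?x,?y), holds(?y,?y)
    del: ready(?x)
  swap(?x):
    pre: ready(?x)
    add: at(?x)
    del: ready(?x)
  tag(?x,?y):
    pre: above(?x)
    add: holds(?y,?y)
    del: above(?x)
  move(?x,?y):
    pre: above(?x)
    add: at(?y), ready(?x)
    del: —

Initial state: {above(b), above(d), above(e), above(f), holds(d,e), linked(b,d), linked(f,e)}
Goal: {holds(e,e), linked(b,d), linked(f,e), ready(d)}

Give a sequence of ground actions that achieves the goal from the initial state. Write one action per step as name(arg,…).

1. tag(b,e)  →  {above(d), above(e), above(f), holds(d,e), holds(e,e), linked(b,d), linked(f,e)}
2. move(d,b)  →  {above(d), above(e), above(f), at(b), holds(d,e), holds(e,e), linked(b,d), linked(f,e), ready(d)}

tag(b,e); move(d,b)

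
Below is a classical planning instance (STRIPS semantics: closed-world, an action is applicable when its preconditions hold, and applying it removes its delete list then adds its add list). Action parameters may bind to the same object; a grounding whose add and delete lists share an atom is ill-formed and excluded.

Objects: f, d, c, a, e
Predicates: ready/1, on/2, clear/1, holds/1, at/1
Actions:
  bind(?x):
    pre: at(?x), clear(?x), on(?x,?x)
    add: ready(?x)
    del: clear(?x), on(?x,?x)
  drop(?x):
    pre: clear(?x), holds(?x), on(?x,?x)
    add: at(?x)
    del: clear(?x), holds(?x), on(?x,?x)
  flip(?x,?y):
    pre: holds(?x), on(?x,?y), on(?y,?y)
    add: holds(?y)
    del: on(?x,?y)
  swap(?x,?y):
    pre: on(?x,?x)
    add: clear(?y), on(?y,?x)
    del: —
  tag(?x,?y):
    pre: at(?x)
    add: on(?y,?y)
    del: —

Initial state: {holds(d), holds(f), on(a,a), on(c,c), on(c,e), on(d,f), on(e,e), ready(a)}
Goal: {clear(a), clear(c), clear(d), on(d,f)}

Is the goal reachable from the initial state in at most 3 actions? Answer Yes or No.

1. swap(c,d)  →  {clear(d), holds(d), holds(f), on(a,a), on(c,c), on(c,e), on(d,c), on(d,f), on(e,e), ready(a)}
2. swap(c,c)  →  {clear(c), clear(d), holds(d), holds(f), on(a,a), on(c,c), on(c,e), on(d,c), on(d,f), on(e,e), ready(a)}
3. swap(c,a)  →  {clear(a), clear(c), clear(d), holds(d), holds(f), on(a,a), on(a,c), on(c,c), on(c,e), on(d,c), on(d,f), on(e,e), ready(a)}
optimal plan length = 3; 3 ≤ 3

Yes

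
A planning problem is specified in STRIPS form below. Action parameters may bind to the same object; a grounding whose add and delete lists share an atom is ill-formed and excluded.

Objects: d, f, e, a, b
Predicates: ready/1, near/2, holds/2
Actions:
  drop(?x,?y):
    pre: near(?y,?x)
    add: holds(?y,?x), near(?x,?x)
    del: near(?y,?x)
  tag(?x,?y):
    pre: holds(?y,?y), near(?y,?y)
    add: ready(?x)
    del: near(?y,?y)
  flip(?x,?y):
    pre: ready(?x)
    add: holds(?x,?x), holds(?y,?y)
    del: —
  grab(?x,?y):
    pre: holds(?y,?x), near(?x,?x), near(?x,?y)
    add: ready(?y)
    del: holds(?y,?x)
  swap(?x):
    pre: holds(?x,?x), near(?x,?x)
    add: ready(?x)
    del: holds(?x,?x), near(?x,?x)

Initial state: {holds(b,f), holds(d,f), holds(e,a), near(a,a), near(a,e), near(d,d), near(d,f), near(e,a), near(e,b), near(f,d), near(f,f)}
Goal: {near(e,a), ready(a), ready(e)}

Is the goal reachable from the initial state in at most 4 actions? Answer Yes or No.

Yes

1. grab(a,e)  →  {holds(b,f), holds(d,f), near(a,a), near(a,e), near(d,d), near(d,f), near(e,a), near(e,b), near(f,d), near(f,f), ready(e)}
2. drop(e,a)  →  {holds(a,e), holds(b,f), holds(d,f), near(a,a), near(d,d), near(d,f), near(e,a), near(e,b), near(e,e), near(f,d), near(f,f), ready(e)}
3. grab(e,a)  →  {holds(b,f), holds(d,f), near(a,a), near(d,d), near(d,f), near(e,a), near(e,b), near(e,e), near(f,d), near(f,f), ready(a), ready(e)}
optimal plan length = 3; 3 ≤ 4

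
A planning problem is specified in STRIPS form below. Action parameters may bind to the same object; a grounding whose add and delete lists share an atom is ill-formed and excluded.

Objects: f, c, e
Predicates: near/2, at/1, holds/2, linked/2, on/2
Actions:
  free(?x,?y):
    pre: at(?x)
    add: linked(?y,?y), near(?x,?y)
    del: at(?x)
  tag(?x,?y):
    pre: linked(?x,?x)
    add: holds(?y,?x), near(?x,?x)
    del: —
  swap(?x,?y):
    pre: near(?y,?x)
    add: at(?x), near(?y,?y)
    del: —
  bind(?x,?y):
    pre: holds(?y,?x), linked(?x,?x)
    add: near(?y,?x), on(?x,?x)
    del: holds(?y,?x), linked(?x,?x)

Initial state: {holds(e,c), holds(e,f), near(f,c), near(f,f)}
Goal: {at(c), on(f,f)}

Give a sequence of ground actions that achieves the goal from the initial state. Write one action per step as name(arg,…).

1. swap(f,f)  →  {at(f), holds(e,c), holds(e,f), near(f,c), near(f,f)}
2. free(f,f)  →  {holds(e,c), holds(e,f), linked(f,f), near(f,c), near(f,f)}
3. swap(c,f)  →  {at(c), holds(e,c), holds(e,f), linked(f,f), near(f,c), near(f,f)}
4. bind(f,e)  →  {at(c), holds(e,c), near(e,f), near(f,c), near(f,f), on(f,f)}

swap(f,f); free(f,f); swap(c,f); bind(f,e)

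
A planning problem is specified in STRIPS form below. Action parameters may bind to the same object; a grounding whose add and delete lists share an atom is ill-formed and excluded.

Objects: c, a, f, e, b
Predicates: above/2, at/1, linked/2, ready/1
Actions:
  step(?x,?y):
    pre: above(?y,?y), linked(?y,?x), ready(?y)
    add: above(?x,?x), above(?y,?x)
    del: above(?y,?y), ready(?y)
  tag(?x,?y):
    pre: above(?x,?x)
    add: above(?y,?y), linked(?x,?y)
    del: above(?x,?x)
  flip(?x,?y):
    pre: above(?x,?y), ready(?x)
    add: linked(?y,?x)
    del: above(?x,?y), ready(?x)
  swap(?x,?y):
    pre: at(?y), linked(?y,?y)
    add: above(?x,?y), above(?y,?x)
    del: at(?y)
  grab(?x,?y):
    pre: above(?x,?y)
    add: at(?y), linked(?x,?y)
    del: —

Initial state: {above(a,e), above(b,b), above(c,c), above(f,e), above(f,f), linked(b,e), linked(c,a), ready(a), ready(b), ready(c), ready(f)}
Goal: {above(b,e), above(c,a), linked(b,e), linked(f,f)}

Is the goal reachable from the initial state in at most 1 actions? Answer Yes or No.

No

1. step(a,c)  →  {above(a,a), above(a,e), above(b,b), above(c,a), above(f,e), above(f,f), linked(b,e), linked(c,a), ready(a), ready(b), ready(f)}
2. step(e,b)  →  {above(a,a), above(a,e), above(b,e), above(c,a), above(e,e), above(f,e), above(f,f), linked(b,e), linked(c,a), ready(a), ready(f)}
3. flip(f,f)  →  {above(a,a), above(a,e), above(b,e), above(c,a), above(e,e), above(f,e), linked(b,e), linked(c,a), linked(f,f), ready(a)}
optimal plan length = 3; 3 > 1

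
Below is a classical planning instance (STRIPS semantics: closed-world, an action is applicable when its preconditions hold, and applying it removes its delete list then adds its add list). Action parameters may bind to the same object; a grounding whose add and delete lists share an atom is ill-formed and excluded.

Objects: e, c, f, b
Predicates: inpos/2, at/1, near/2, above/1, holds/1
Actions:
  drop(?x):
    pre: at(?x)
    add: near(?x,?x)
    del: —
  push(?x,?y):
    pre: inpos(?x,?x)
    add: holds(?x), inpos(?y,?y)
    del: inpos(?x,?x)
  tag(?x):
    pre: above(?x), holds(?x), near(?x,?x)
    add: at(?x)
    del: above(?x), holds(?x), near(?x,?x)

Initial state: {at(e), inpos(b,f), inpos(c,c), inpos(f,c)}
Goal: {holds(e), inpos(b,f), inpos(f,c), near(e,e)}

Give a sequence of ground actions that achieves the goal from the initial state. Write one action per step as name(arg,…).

drop(e); push(c,e); push(e,c)

1. drop(e)  →  {at(e), inpos(b,f), inpos(c,c), inpos(f,c), near(e,e)}
2. push(c,e)  →  {at(e), holds(c), inpos(b,f), inpos(e,e), inpos(f,c), near(e,e)}
3. push(e,c)  →  {at(e), holds(c), holds(e), inpos(b,f), inpos(c,c), inpos(f,c), near(e,e)}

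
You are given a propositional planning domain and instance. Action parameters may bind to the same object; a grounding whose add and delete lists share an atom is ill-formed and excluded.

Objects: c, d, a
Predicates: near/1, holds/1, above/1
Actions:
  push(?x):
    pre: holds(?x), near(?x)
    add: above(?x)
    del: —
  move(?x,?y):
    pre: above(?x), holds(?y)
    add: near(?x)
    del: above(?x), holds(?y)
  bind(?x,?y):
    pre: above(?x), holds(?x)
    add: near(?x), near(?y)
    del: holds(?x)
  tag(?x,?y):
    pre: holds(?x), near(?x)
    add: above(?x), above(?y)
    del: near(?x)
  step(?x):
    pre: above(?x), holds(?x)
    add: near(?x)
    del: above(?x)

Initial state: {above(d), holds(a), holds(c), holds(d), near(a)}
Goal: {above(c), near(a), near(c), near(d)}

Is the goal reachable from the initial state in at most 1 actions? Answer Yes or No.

No

1. bind(d,c)  →  {above(d), holds(a), holds(c), near(a), near(c), near(d)}
2. push(c)  →  {above(c), above(d), holds(a), holds(c), near(a), near(c), near(d)}
optimal plan length = 2; 2 > 1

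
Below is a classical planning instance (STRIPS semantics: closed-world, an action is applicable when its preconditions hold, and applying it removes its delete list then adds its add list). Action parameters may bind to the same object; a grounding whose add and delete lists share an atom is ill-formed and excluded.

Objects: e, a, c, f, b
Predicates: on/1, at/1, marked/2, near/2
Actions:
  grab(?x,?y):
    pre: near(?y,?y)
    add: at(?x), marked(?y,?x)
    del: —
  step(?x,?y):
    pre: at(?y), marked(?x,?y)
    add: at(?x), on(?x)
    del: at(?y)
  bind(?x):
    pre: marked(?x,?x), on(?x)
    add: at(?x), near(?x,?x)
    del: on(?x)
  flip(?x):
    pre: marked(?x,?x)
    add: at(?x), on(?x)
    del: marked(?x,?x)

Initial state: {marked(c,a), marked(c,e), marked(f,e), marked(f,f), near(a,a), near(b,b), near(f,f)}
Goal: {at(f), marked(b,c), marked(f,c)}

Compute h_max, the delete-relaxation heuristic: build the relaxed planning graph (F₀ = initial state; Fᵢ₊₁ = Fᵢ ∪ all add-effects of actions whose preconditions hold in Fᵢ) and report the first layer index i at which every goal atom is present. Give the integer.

F0 = init (7 atoms)
F1 = F0 ∪ {at(a), at(b), at(c), at(e), at(f), marked(a,a), marked(a,b), marked(a,c), marked(a,e), marked(a,f), marked(b,a), marked(b,b), marked(b,c), marked(b,e), marked(b,f), marked(f,a), marked(f,b), marked(f,c), on(f)}  (26 atoms)
goal ⊆ F1  ⇒  h_max = 1

1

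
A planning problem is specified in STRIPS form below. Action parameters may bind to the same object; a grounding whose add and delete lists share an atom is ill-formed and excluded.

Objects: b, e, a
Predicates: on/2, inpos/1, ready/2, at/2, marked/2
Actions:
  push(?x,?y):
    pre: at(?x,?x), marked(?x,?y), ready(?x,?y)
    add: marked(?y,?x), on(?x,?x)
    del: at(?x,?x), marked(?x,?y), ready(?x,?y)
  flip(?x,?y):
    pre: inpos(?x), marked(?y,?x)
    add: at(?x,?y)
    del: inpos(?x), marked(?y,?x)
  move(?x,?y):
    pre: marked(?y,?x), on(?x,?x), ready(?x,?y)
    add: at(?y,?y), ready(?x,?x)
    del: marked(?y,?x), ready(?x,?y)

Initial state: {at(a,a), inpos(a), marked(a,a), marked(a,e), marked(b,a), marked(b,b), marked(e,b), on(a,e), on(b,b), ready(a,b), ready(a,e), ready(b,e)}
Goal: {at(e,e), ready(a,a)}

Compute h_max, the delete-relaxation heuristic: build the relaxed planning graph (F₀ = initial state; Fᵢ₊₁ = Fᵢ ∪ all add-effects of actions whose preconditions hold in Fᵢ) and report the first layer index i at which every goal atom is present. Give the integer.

2

F0 = init (12 atoms)
F1 = F0 ∪ {at(a,b), at(e,e), marked(e,a), on(a,a), ready(b,b)}  (17 atoms)
F2 = F1 ∪ {at(a,e), at(b,b), ready(a,a)}  (20 atoms)
goal ⊆ F2  ⇒  h_max = 2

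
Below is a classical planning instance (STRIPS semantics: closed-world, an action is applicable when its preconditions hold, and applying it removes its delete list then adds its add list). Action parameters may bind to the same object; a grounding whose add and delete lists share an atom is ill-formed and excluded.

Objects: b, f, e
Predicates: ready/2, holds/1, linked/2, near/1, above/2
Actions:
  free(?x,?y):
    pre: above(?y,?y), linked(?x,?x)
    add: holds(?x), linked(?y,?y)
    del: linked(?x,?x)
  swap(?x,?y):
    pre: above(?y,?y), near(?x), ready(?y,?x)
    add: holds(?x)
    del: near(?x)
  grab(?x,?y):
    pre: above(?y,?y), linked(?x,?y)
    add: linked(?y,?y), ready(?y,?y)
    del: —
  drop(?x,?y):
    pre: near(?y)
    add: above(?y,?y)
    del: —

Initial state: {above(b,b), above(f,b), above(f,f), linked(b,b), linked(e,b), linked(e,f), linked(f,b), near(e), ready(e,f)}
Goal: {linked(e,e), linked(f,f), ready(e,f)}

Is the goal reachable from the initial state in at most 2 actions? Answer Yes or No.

1. grab(e,f)  →  {above(b,b), above(f,b), above(f,f), linked(b,b), linked(e,b), linked(e,f), linked(f,b), linked(f,f), near(e), ready(e,f), ready(f,f)}
2. drop(b,e)  →  {above(b,b), above(e,e), above(f,b), above(f,f), linked(b,b), linked(e,b), linked(e,f), linked(f,b), linked(f,f), near(e), ready(e,f), ready(f,f)}
3. free(b,e)  →  {above(b,b), above(e,e), above(f,b), above(f,f), holds(b), linked(e,b), linked(e,e), linked(e,f), linked(f,b), linked(f,f), near(e), ready(e,f), ready(f,f)}
optimal plan length = 3; 3 > 2

No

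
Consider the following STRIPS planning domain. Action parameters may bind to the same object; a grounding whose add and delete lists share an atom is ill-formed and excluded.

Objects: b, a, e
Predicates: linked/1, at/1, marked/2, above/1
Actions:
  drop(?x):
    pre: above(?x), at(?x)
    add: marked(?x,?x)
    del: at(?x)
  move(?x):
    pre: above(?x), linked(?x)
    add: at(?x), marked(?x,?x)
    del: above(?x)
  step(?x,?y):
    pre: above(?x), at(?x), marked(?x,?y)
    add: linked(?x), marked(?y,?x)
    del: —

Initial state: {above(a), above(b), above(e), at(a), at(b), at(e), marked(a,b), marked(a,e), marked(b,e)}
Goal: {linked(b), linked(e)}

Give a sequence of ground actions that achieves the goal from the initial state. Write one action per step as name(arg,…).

1. step(b,e)  →  {above(a), above(b), above(e), at(a), at(b), at(e), linked(b), marked(a,b), marked(a,e), marked(b,e), marked(e,b)}
2. step(e,b)  →  {above(a), above(b), above(e), at(a), at(b), at(e), linked(b), linked(e), marked(a,b), marked(a,e), marked(b,e), marked(e,b)}

step(b,e); step(e,b)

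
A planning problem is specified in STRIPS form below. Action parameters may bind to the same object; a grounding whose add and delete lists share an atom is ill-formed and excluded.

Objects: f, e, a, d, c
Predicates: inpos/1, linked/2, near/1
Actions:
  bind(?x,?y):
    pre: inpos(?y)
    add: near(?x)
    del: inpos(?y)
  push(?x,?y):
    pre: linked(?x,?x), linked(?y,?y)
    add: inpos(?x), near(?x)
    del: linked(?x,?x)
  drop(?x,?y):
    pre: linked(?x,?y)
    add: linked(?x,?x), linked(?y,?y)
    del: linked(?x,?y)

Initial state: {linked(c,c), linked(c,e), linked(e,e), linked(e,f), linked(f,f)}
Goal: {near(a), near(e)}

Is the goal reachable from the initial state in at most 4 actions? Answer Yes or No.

1. push(e,f)  →  {inpos(e), linked(c,c), linked(c,e), linked(e,f), linked(f,f), near(e)}
2. bind(a,e)  →  {linked(c,c), linked(c,e), linked(e,f), linked(f,f), near(a), near(e)}
optimal plan length = 2; 2 ≤ 4

Yes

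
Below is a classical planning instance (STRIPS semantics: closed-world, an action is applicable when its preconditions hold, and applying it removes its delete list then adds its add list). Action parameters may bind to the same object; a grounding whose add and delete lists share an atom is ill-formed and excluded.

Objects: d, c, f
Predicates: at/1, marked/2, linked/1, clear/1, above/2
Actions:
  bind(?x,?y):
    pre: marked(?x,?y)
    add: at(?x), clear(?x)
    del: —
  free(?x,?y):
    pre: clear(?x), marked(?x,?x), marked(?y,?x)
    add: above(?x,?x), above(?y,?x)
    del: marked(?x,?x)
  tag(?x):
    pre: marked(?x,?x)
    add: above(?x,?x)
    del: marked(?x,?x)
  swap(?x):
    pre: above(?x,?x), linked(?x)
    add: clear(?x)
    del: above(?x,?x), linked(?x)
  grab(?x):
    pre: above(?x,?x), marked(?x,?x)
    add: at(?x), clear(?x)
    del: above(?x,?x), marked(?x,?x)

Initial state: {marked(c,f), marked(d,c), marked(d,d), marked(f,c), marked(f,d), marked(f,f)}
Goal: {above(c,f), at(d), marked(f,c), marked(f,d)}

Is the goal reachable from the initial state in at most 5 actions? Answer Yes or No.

1. bind(d,d)  →  {at(d), clear(d), marked(c,f), marked(d,c), marked(d,d), marked(f,c), marked(f,d), marked(f,f)}
2. bind(f,d)  →  {at(d), at(f), clear(d), clear(f), marked(c,f), marked(d,c), marked(d,d), marked(f,c), marked(f,d), marked(f,f)}
3. free(f,c)  →  {above(c,f), above(f,f), at(d), at(f), clear(d), clear(f), marked(c,f), marked(d,c), marked(d,d), marked(f,c), marked(f,d)}
optimal plan length = 3; 3 ≤ 5

Yes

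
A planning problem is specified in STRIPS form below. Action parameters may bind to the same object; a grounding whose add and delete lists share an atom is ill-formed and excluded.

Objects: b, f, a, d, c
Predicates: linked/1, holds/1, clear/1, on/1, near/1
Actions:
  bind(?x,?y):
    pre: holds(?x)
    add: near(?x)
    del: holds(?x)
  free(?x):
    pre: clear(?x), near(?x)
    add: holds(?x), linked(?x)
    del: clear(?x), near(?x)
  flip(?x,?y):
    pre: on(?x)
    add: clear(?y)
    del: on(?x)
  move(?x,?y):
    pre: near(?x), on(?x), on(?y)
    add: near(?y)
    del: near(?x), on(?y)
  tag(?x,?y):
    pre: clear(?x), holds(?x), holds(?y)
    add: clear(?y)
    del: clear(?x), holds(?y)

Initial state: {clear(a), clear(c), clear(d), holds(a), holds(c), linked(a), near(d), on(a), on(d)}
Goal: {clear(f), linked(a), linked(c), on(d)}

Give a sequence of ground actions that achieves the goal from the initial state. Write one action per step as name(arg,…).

1. bind(c,b)  →  {clear(a), clear(c), clear(d), holds(a), linked(a), near(c), near(d), on(a), on(d)}
2. free(c)  →  {clear(a), clear(d), holds(a), holds(c), linked(a), linked(c), near(d), on(a), on(d)}
3. flip(a,f)  →  {clear(a), clear(d), clear(f), holds(a), holds(c), linked(a), linked(c), near(d), on(d)}

bind(c,b); free(c); flip(a,f)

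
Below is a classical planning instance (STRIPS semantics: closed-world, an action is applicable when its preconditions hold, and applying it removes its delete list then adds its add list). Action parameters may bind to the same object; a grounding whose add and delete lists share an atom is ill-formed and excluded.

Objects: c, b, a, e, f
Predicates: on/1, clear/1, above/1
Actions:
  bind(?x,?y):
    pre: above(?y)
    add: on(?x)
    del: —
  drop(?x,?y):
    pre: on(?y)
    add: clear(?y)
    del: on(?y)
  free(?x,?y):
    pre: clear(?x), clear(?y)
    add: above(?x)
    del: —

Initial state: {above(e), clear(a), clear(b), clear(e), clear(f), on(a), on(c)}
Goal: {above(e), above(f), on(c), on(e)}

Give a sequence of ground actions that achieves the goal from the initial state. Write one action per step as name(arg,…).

bind(e,e); free(f,b)

1. bind(e,e)  →  {above(e), clear(a), clear(b), clear(e), clear(f), on(a), on(c), on(e)}
2. free(f,b)  →  {above(e), above(f), clear(a), clear(b), clear(e), clear(f), on(a), on(c), on(e)}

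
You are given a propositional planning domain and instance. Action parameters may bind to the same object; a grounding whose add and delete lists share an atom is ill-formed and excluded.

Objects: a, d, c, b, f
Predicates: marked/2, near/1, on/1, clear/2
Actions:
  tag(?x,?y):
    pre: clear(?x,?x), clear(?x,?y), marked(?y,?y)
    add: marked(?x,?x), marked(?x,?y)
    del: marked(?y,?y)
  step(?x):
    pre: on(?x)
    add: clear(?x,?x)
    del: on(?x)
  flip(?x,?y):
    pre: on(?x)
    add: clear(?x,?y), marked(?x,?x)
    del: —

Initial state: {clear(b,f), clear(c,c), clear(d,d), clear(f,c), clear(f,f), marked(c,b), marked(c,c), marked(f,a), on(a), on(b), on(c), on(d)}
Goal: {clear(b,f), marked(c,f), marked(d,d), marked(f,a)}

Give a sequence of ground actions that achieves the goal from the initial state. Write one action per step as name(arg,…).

tag(f,c); flip(d,a); flip(c,f); tag(c,f)

1. tag(f,c)  →  {clear(b,f), clear(c,c), clear(d,d), clear(f,c), clear(f,f), marked(c,b), marked(f,a), marked(f,c), marked(f,f), on(a), on(b), on(c), on(d)}
2. flip(d,a)  →  {clear(b,f), clear(c,c), clear(d,a), clear(d,d), clear(f,c), clear(f,f), marked(c,b), marked(d,d), marked(f,a), marked(f,c), marked(f,f), on(a), on(b), on(c), on(d)}
3. flip(c,f)  →  {clear(b,f), clear(c,c), clear(c,f), clear(d,a), clear(d,d), clear(f,c), clear(f,f), marked(c,b), marked(c,c), marked(d,d), marked(f,a), marked(f,c), marked(f,f), on(a), on(b), on(c), on(d)}
4. tag(c,f)  →  {clear(b,f), clear(c,c), clear(c,f), clear(d,a), clear(d,d), clear(f,c), clear(f,f), marked(c,b), marked(c,c), marked(c,f), marked(d,d), marked(f,a), marked(f,c), on(a), on(b), on(c), on(d)}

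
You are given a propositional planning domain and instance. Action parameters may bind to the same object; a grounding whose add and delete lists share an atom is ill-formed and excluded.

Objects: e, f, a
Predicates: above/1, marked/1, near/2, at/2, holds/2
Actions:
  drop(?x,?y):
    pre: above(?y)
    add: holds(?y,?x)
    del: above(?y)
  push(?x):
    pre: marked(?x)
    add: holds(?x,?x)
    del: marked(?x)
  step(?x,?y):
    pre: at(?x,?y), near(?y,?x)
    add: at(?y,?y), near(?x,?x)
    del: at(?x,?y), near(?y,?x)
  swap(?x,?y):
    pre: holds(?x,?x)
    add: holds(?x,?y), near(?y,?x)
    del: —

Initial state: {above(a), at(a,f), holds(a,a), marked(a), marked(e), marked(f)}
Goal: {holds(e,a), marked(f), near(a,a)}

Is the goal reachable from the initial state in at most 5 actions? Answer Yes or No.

1. push(e)  →  {above(a), at(a,f), holds(a,a), holds(e,e), marked(a), marked(f)}
2. swap(e,a)  →  {above(a), at(a,f), holds(a,a), holds(e,a), holds(e,e), marked(a), marked(f), near(a,e)}
3. swap(a,a)  →  {above(a), at(a,f), holds(a,a), holds(e,a), holds(e,e), marked(a), marked(f), near(a,a), near(a,e)}
optimal plan length = 3; 3 ≤ 5

Yes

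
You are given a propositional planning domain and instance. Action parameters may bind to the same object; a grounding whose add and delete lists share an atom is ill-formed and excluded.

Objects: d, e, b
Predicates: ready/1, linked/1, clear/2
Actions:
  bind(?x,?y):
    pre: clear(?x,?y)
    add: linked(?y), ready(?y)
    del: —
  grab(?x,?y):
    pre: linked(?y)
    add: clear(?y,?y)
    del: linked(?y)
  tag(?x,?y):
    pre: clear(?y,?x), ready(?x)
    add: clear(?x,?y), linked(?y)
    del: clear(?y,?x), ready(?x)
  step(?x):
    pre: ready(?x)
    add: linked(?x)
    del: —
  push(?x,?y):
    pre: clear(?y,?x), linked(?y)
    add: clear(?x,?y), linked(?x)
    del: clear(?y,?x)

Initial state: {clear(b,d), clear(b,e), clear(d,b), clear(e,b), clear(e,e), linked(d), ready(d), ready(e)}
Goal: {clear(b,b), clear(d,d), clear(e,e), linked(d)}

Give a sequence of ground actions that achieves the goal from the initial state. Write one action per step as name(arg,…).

bind(d,b); grab(d,d); bind(d,d); grab(d,b)

1. bind(d,b)  →  {clear(b,d), clear(b,e), clear(d,b), clear(e,b), clear(e,e), linked(b), linked(d), ready(b), ready(d), ready(e)}
2. grab(d,d)  →  {clear(b,d), clear(b,e), clear(d,b), clear(d,d), clear(e,b), clear(e,e), linked(b), ready(b), ready(d), ready(e)}
3. bind(d,d)  →  {clear(b,d), clear(b,e), clear(d,b), clear(d,d), clear(e,b), clear(e,e), linked(b), linked(d), ready(b), ready(d), ready(e)}
4. grab(d,b)  →  {clear(b,b), clear(b,d), clear(b,e), clear(d,b), clear(d,d), clear(e,b), clear(e,e), linked(d), ready(b), ready(d), ready(e)}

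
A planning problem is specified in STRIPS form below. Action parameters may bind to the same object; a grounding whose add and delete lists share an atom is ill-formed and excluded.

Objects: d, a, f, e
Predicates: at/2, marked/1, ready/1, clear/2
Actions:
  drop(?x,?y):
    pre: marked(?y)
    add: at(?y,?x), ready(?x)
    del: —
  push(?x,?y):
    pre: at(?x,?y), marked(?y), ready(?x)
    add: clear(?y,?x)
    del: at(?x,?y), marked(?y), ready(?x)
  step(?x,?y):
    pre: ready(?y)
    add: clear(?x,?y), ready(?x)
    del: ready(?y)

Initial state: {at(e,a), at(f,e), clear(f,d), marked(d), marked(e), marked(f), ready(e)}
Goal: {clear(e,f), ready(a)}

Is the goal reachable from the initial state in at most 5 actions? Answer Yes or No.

Yes

1. drop(a,d)  →  {at(d,a), at(e,a), at(f,e), clear(f,d), marked(d), marked(e), marked(f), ready(a), ready(e)}
2. drop(f,d)  →  {at(d,a), at(d,f), at(e,a), at(f,e), clear(f,d), marked(d), marked(e), marked(f), ready(a), ready(e), ready(f)}
3. push(f,e)  →  {at(d,a), at(d,f), at(e,a), clear(e,f), clear(f,d), marked(d), marked(f), ready(a), ready(e)}
optimal plan length = 3; 3 ≤ 5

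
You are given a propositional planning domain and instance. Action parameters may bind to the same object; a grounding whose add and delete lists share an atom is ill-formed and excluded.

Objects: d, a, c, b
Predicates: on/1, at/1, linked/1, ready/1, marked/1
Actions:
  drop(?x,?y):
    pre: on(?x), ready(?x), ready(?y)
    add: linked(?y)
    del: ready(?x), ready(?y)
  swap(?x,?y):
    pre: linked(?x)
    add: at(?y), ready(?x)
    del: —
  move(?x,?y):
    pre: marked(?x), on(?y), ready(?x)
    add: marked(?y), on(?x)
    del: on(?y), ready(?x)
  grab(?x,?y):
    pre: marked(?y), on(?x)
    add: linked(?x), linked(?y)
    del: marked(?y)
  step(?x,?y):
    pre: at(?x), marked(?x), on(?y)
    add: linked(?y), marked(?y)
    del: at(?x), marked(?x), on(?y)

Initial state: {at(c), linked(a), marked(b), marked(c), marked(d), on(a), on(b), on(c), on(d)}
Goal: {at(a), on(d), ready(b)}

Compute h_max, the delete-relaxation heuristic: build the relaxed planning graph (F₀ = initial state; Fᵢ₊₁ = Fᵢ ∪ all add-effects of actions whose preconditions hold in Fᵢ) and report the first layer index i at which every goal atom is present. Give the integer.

F0 = init (9 atoms)
F1 = F0 ∪ {at(a), at(b), at(d), linked(b), linked(c), linked(d), marked(a), ready(a)}  (17 atoms)
F2 = F1 ∪ {ready(b), ready(c), ready(d)}  (20 atoms)
goal ⊆ F2  ⇒  h_max = 2

2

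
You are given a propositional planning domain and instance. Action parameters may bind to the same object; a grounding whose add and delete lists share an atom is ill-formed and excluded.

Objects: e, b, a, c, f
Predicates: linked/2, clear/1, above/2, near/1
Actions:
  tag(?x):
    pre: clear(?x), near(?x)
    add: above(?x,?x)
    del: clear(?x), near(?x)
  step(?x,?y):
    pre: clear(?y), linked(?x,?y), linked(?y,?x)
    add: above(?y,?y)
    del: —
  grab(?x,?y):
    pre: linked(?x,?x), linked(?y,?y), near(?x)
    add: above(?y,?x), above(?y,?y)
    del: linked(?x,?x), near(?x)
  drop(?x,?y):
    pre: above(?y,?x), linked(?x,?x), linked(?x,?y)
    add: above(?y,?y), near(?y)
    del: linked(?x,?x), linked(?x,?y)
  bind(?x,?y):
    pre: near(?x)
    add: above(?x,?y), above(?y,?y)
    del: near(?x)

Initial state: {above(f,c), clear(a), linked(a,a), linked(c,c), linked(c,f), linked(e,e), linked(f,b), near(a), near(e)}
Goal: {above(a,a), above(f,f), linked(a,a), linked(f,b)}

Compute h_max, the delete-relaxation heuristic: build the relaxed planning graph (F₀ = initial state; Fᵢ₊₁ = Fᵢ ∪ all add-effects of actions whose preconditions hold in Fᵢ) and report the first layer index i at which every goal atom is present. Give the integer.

F0 = init (9 atoms)
F1 = F0 ∪ {above(a,a), above(a,b), above(a,c), above(a,e), above(a,f), above(b,b), above(c,a), above(c,c), above(c,e), above(e,a), above(e,b), above(e,c), above(e,e), above(e,f), above(f,f), near(f)}  (25 atoms)
goal ⊆ F1  ⇒  h_max = 1

1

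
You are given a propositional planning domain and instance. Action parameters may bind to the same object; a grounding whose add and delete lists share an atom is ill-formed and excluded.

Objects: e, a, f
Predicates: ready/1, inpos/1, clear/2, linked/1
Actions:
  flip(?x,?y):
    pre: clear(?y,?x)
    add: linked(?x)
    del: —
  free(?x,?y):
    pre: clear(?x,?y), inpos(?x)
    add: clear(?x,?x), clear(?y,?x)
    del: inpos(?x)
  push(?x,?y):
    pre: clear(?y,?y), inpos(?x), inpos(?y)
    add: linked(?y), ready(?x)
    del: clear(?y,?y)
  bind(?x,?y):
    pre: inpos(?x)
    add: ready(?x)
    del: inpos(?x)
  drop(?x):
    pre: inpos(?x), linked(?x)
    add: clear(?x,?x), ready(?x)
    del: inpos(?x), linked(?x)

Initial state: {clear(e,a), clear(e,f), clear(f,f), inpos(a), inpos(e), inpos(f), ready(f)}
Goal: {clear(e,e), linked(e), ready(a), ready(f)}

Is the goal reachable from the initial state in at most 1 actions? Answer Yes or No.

1. free(e,a)  →  {clear(a,e), clear(e,a), clear(e,e), clear(e,f), clear(f,f), inpos(a), inpos(f), ready(f)}
2. flip(e,e)  →  {clear(a,e), clear(e,a), clear(e,e), clear(e,f), clear(f,f), inpos(a), inpos(f), linked(e), ready(f)}
3. push(a,f)  →  {clear(a,e), clear(e,a), clear(e,e), clear(e,f), inpos(a), inpos(f), linked(e), linked(f), ready(a), ready(f)}
optimal plan length = 3; 3 > 1

No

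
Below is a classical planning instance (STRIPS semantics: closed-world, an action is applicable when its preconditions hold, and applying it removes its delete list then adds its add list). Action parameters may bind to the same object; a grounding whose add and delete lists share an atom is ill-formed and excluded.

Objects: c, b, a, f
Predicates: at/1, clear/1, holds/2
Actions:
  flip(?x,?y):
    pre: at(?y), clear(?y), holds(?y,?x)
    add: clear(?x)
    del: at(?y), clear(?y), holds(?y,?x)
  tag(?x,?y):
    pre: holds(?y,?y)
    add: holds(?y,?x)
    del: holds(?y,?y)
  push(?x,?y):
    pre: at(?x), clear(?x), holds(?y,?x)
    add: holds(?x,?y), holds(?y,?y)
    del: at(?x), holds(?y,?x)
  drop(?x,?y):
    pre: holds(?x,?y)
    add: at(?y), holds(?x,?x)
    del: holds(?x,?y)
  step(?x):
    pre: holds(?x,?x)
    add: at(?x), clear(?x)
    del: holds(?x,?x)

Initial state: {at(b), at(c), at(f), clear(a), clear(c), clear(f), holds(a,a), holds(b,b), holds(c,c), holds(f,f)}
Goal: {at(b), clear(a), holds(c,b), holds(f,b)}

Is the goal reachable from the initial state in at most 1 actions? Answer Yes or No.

1. tag(b,c)  →  {at(b), at(c), at(f), clear(a), clear(c), clear(f), holds(a,a), holds(b,b), holds(c,b), holds(f,f)}
2. tag(b,f)  →  {at(b), at(c), at(f), clear(a), clear(c), clear(f), holds(a,a), holds(b,b), holds(c,b), holds(f,b)}
optimal plan length = 2; 2 > 1

No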